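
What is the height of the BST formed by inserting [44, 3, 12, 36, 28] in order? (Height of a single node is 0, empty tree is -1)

Insertion order: [44, 3, 12, 36, 28]
Tree (level-order array): [44, 3, None, None, 12, None, 36, 28]
Compute height bottom-up (empty subtree = -1):
  height(28) = 1 + max(-1, -1) = 0
  height(36) = 1 + max(0, -1) = 1
  height(12) = 1 + max(-1, 1) = 2
  height(3) = 1 + max(-1, 2) = 3
  height(44) = 1 + max(3, -1) = 4
Height = 4


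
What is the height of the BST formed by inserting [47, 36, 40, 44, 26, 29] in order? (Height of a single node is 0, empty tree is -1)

Insertion order: [47, 36, 40, 44, 26, 29]
Tree (level-order array): [47, 36, None, 26, 40, None, 29, None, 44]
Compute height bottom-up (empty subtree = -1):
  height(29) = 1 + max(-1, -1) = 0
  height(26) = 1 + max(-1, 0) = 1
  height(44) = 1 + max(-1, -1) = 0
  height(40) = 1 + max(-1, 0) = 1
  height(36) = 1 + max(1, 1) = 2
  height(47) = 1 + max(2, -1) = 3
Height = 3


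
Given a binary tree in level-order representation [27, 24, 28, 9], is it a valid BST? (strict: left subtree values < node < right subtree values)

Level-order array: [27, 24, 28, 9]
Validate using subtree bounds (lo, hi): at each node, require lo < value < hi,
then recurse left with hi=value and right with lo=value.
Preorder trace (stopping at first violation):
  at node 27 with bounds (-inf, +inf): OK
  at node 24 with bounds (-inf, 27): OK
  at node 9 with bounds (-inf, 24): OK
  at node 28 with bounds (27, +inf): OK
No violation found at any node.
Result: Valid BST


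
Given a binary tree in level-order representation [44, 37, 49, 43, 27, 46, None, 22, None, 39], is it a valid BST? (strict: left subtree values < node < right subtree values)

Level-order array: [44, 37, 49, 43, 27, 46, None, 22, None, 39]
Validate using subtree bounds (lo, hi): at each node, require lo < value < hi,
then recurse left with hi=value and right with lo=value.
Preorder trace (stopping at first violation):
  at node 44 with bounds (-inf, +inf): OK
  at node 37 with bounds (-inf, 44): OK
  at node 43 with bounds (-inf, 37): VIOLATION
Node 43 violates its bound: not (-inf < 43 < 37).
Result: Not a valid BST


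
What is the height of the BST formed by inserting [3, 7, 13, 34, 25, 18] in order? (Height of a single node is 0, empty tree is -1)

Insertion order: [3, 7, 13, 34, 25, 18]
Tree (level-order array): [3, None, 7, None, 13, None, 34, 25, None, 18]
Compute height bottom-up (empty subtree = -1):
  height(18) = 1 + max(-1, -1) = 0
  height(25) = 1 + max(0, -1) = 1
  height(34) = 1 + max(1, -1) = 2
  height(13) = 1 + max(-1, 2) = 3
  height(7) = 1 + max(-1, 3) = 4
  height(3) = 1 + max(-1, 4) = 5
Height = 5


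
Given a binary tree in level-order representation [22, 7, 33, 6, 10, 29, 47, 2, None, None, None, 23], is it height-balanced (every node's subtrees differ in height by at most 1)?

Tree (level-order array): [22, 7, 33, 6, 10, 29, 47, 2, None, None, None, 23]
Definition: a tree is height-balanced if, at every node, |h(left) - h(right)| <= 1 (empty subtree has height -1).
Bottom-up per-node check:
  node 2: h_left=-1, h_right=-1, diff=0 [OK], height=0
  node 6: h_left=0, h_right=-1, diff=1 [OK], height=1
  node 10: h_left=-1, h_right=-1, diff=0 [OK], height=0
  node 7: h_left=1, h_right=0, diff=1 [OK], height=2
  node 23: h_left=-1, h_right=-1, diff=0 [OK], height=0
  node 29: h_left=0, h_right=-1, diff=1 [OK], height=1
  node 47: h_left=-1, h_right=-1, diff=0 [OK], height=0
  node 33: h_left=1, h_right=0, diff=1 [OK], height=2
  node 22: h_left=2, h_right=2, diff=0 [OK], height=3
All nodes satisfy the balance condition.
Result: Balanced


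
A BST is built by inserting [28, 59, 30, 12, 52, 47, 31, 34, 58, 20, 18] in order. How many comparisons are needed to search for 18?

Search path for 18: 28 -> 12 -> 20 -> 18
Found: True
Comparisons: 4


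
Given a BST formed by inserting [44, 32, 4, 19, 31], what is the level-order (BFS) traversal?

Tree insertion order: [44, 32, 4, 19, 31]
Tree (level-order array): [44, 32, None, 4, None, None, 19, None, 31]
BFS from the root, enqueuing left then right child of each popped node:
  queue [44] -> pop 44, enqueue [32], visited so far: [44]
  queue [32] -> pop 32, enqueue [4], visited so far: [44, 32]
  queue [4] -> pop 4, enqueue [19], visited so far: [44, 32, 4]
  queue [19] -> pop 19, enqueue [31], visited so far: [44, 32, 4, 19]
  queue [31] -> pop 31, enqueue [none], visited so far: [44, 32, 4, 19, 31]
Result: [44, 32, 4, 19, 31]


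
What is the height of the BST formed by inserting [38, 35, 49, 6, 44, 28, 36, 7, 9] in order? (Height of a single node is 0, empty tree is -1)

Insertion order: [38, 35, 49, 6, 44, 28, 36, 7, 9]
Tree (level-order array): [38, 35, 49, 6, 36, 44, None, None, 28, None, None, None, None, 7, None, None, 9]
Compute height bottom-up (empty subtree = -1):
  height(9) = 1 + max(-1, -1) = 0
  height(7) = 1 + max(-1, 0) = 1
  height(28) = 1 + max(1, -1) = 2
  height(6) = 1 + max(-1, 2) = 3
  height(36) = 1 + max(-1, -1) = 0
  height(35) = 1 + max(3, 0) = 4
  height(44) = 1 + max(-1, -1) = 0
  height(49) = 1 + max(0, -1) = 1
  height(38) = 1 + max(4, 1) = 5
Height = 5


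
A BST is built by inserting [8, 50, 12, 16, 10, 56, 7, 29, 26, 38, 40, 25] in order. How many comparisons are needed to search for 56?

Search path for 56: 8 -> 50 -> 56
Found: True
Comparisons: 3


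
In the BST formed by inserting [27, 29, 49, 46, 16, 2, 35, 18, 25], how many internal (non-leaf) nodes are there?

Tree built from: [27, 29, 49, 46, 16, 2, 35, 18, 25]
Tree (level-order array): [27, 16, 29, 2, 18, None, 49, None, None, None, 25, 46, None, None, None, 35]
Rule: An internal node has at least one child.
Per-node child counts:
  node 27: 2 child(ren)
  node 16: 2 child(ren)
  node 2: 0 child(ren)
  node 18: 1 child(ren)
  node 25: 0 child(ren)
  node 29: 1 child(ren)
  node 49: 1 child(ren)
  node 46: 1 child(ren)
  node 35: 0 child(ren)
Matching nodes: [27, 16, 18, 29, 49, 46]
Count of internal (non-leaf) nodes: 6


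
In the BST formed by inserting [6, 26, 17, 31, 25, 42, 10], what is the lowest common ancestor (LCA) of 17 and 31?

Tree insertion order: [6, 26, 17, 31, 25, 42, 10]
Tree (level-order array): [6, None, 26, 17, 31, 10, 25, None, 42]
In a BST, the LCA of p=17, q=31 is the first node v on the
root-to-leaf path with p <= v <= q (go left if both < v, right if both > v).
Walk from root:
  at 6: both 17 and 31 > 6, go right
  at 26: 17 <= 26 <= 31, this is the LCA
LCA = 26


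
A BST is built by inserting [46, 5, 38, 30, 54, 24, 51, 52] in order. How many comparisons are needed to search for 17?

Search path for 17: 46 -> 5 -> 38 -> 30 -> 24
Found: False
Comparisons: 5


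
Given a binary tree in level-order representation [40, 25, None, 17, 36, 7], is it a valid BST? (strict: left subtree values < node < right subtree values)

Level-order array: [40, 25, None, 17, 36, 7]
Validate using subtree bounds (lo, hi): at each node, require lo < value < hi,
then recurse left with hi=value and right with lo=value.
Preorder trace (stopping at first violation):
  at node 40 with bounds (-inf, +inf): OK
  at node 25 with bounds (-inf, 40): OK
  at node 17 with bounds (-inf, 25): OK
  at node 7 with bounds (-inf, 17): OK
  at node 36 with bounds (25, 40): OK
No violation found at any node.
Result: Valid BST


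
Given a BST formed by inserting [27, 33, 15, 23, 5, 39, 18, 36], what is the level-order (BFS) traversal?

Tree insertion order: [27, 33, 15, 23, 5, 39, 18, 36]
Tree (level-order array): [27, 15, 33, 5, 23, None, 39, None, None, 18, None, 36]
BFS from the root, enqueuing left then right child of each popped node:
  queue [27] -> pop 27, enqueue [15, 33], visited so far: [27]
  queue [15, 33] -> pop 15, enqueue [5, 23], visited so far: [27, 15]
  queue [33, 5, 23] -> pop 33, enqueue [39], visited so far: [27, 15, 33]
  queue [5, 23, 39] -> pop 5, enqueue [none], visited so far: [27, 15, 33, 5]
  queue [23, 39] -> pop 23, enqueue [18], visited so far: [27, 15, 33, 5, 23]
  queue [39, 18] -> pop 39, enqueue [36], visited so far: [27, 15, 33, 5, 23, 39]
  queue [18, 36] -> pop 18, enqueue [none], visited so far: [27, 15, 33, 5, 23, 39, 18]
  queue [36] -> pop 36, enqueue [none], visited so far: [27, 15, 33, 5, 23, 39, 18, 36]
Result: [27, 15, 33, 5, 23, 39, 18, 36]


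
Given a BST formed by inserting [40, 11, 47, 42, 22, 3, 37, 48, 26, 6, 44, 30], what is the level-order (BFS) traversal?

Tree insertion order: [40, 11, 47, 42, 22, 3, 37, 48, 26, 6, 44, 30]
Tree (level-order array): [40, 11, 47, 3, 22, 42, 48, None, 6, None, 37, None, 44, None, None, None, None, 26, None, None, None, None, 30]
BFS from the root, enqueuing left then right child of each popped node:
  queue [40] -> pop 40, enqueue [11, 47], visited so far: [40]
  queue [11, 47] -> pop 11, enqueue [3, 22], visited so far: [40, 11]
  queue [47, 3, 22] -> pop 47, enqueue [42, 48], visited so far: [40, 11, 47]
  queue [3, 22, 42, 48] -> pop 3, enqueue [6], visited so far: [40, 11, 47, 3]
  queue [22, 42, 48, 6] -> pop 22, enqueue [37], visited so far: [40, 11, 47, 3, 22]
  queue [42, 48, 6, 37] -> pop 42, enqueue [44], visited so far: [40, 11, 47, 3, 22, 42]
  queue [48, 6, 37, 44] -> pop 48, enqueue [none], visited so far: [40, 11, 47, 3, 22, 42, 48]
  queue [6, 37, 44] -> pop 6, enqueue [none], visited so far: [40, 11, 47, 3, 22, 42, 48, 6]
  queue [37, 44] -> pop 37, enqueue [26], visited so far: [40, 11, 47, 3, 22, 42, 48, 6, 37]
  queue [44, 26] -> pop 44, enqueue [none], visited so far: [40, 11, 47, 3, 22, 42, 48, 6, 37, 44]
  queue [26] -> pop 26, enqueue [30], visited so far: [40, 11, 47, 3, 22, 42, 48, 6, 37, 44, 26]
  queue [30] -> pop 30, enqueue [none], visited so far: [40, 11, 47, 3, 22, 42, 48, 6, 37, 44, 26, 30]
Result: [40, 11, 47, 3, 22, 42, 48, 6, 37, 44, 26, 30]


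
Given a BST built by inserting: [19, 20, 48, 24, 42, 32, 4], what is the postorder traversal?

Tree insertion order: [19, 20, 48, 24, 42, 32, 4]
Tree (level-order array): [19, 4, 20, None, None, None, 48, 24, None, None, 42, 32]
Postorder traversal: [4, 32, 42, 24, 48, 20, 19]


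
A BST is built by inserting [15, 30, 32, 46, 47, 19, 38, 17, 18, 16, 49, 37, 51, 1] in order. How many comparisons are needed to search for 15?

Search path for 15: 15
Found: True
Comparisons: 1


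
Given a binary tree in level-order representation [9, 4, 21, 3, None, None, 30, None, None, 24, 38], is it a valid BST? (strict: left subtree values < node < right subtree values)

Level-order array: [9, 4, 21, 3, None, None, 30, None, None, 24, 38]
Validate using subtree bounds (lo, hi): at each node, require lo < value < hi,
then recurse left with hi=value and right with lo=value.
Preorder trace (stopping at first violation):
  at node 9 with bounds (-inf, +inf): OK
  at node 4 with bounds (-inf, 9): OK
  at node 3 with bounds (-inf, 4): OK
  at node 21 with bounds (9, +inf): OK
  at node 30 with bounds (21, +inf): OK
  at node 24 with bounds (21, 30): OK
  at node 38 with bounds (30, +inf): OK
No violation found at any node.
Result: Valid BST


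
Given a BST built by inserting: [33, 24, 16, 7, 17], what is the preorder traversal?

Tree insertion order: [33, 24, 16, 7, 17]
Tree (level-order array): [33, 24, None, 16, None, 7, 17]
Preorder traversal: [33, 24, 16, 7, 17]


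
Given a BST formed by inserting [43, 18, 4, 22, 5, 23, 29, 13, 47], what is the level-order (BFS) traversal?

Tree insertion order: [43, 18, 4, 22, 5, 23, 29, 13, 47]
Tree (level-order array): [43, 18, 47, 4, 22, None, None, None, 5, None, 23, None, 13, None, 29]
BFS from the root, enqueuing left then right child of each popped node:
  queue [43] -> pop 43, enqueue [18, 47], visited so far: [43]
  queue [18, 47] -> pop 18, enqueue [4, 22], visited so far: [43, 18]
  queue [47, 4, 22] -> pop 47, enqueue [none], visited so far: [43, 18, 47]
  queue [4, 22] -> pop 4, enqueue [5], visited so far: [43, 18, 47, 4]
  queue [22, 5] -> pop 22, enqueue [23], visited so far: [43, 18, 47, 4, 22]
  queue [5, 23] -> pop 5, enqueue [13], visited so far: [43, 18, 47, 4, 22, 5]
  queue [23, 13] -> pop 23, enqueue [29], visited so far: [43, 18, 47, 4, 22, 5, 23]
  queue [13, 29] -> pop 13, enqueue [none], visited so far: [43, 18, 47, 4, 22, 5, 23, 13]
  queue [29] -> pop 29, enqueue [none], visited so far: [43, 18, 47, 4, 22, 5, 23, 13, 29]
Result: [43, 18, 47, 4, 22, 5, 23, 13, 29]


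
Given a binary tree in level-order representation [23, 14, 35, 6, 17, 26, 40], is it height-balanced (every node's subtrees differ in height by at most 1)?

Tree (level-order array): [23, 14, 35, 6, 17, 26, 40]
Definition: a tree is height-balanced if, at every node, |h(left) - h(right)| <= 1 (empty subtree has height -1).
Bottom-up per-node check:
  node 6: h_left=-1, h_right=-1, diff=0 [OK], height=0
  node 17: h_left=-1, h_right=-1, diff=0 [OK], height=0
  node 14: h_left=0, h_right=0, diff=0 [OK], height=1
  node 26: h_left=-1, h_right=-1, diff=0 [OK], height=0
  node 40: h_left=-1, h_right=-1, diff=0 [OK], height=0
  node 35: h_left=0, h_right=0, diff=0 [OK], height=1
  node 23: h_left=1, h_right=1, diff=0 [OK], height=2
All nodes satisfy the balance condition.
Result: Balanced


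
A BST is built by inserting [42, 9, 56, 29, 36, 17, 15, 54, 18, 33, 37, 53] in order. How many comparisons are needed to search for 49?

Search path for 49: 42 -> 56 -> 54 -> 53
Found: False
Comparisons: 4


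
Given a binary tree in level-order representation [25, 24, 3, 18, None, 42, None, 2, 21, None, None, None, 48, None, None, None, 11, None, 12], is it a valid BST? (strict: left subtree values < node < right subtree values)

Level-order array: [25, 24, 3, 18, None, 42, None, 2, 21, None, None, None, 48, None, None, None, 11, None, 12]
Validate using subtree bounds (lo, hi): at each node, require lo < value < hi,
then recurse left with hi=value and right with lo=value.
Preorder trace (stopping at first violation):
  at node 25 with bounds (-inf, +inf): OK
  at node 24 with bounds (-inf, 25): OK
  at node 18 with bounds (-inf, 24): OK
  at node 2 with bounds (-inf, 18): OK
  at node 48 with bounds (2, 18): VIOLATION
Node 48 violates its bound: not (2 < 48 < 18).
Result: Not a valid BST


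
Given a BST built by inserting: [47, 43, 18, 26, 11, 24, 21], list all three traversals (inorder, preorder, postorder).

Tree insertion order: [47, 43, 18, 26, 11, 24, 21]
Tree (level-order array): [47, 43, None, 18, None, 11, 26, None, None, 24, None, 21]
Inorder (L, root, R): [11, 18, 21, 24, 26, 43, 47]
Preorder (root, L, R): [47, 43, 18, 11, 26, 24, 21]
Postorder (L, R, root): [11, 21, 24, 26, 18, 43, 47]


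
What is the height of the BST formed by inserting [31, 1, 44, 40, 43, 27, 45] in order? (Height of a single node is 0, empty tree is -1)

Insertion order: [31, 1, 44, 40, 43, 27, 45]
Tree (level-order array): [31, 1, 44, None, 27, 40, 45, None, None, None, 43]
Compute height bottom-up (empty subtree = -1):
  height(27) = 1 + max(-1, -1) = 0
  height(1) = 1 + max(-1, 0) = 1
  height(43) = 1 + max(-1, -1) = 0
  height(40) = 1 + max(-1, 0) = 1
  height(45) = 1 + max(-1, -1) = 0
  height(44) = 1 + max(1, 0) = 2
  height(31) = 1 + max(1, 2) = 3
Height = 3


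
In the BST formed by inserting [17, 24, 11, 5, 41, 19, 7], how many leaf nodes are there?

Tree built from: [17, 24, 11, 5, 41, 19, 7]
Tree (level-order array): [17, 11, 24, 5, None, 19, 41, None, 7]
Rule: A leaf has 0 children.
Per-node child counts:
  node 17: 2 child(ren)
  node 11: 1 child(ren)
  node 5: 1 child(ren)
  node 7: 0 child(ren)
  node 24: 2 child(ren)
  node 19: 0 child(ren)
  node 41: 0 child(ren)
Matching nodes: [7, 19, 41]
Count of leaf nodes: 3


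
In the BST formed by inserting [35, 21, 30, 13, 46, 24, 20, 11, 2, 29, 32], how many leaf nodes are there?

Tree built from: [35, 21, 30, 13, 46, 24, 20, 11, 2, 29, 32]
Tree (level-order array): [35, 21, 46, 13, 30, None, None, 11, 20, 24, 32, 2, None, None, None, None, 29]
Rule: A leaf has 0 children.
Per-node child counts:
  node 35: 2 child(ren)
  node 21: 2 child(ren)
  node 13: 2 child(ren)
  node 11: 1 child(ren)
  node 2: 0 child(ren)
  node 20: 0 child(ren)
  node 30: 2 child(ren)
  node 24: 1 child(ren)
  node 29: 0 child(ren)
  node 32: 0 child(ren)
  node 46: 0 child(ren)
Matching nodes: [2, 20, 29, 32, 46]
Count of leaf nodes: 5


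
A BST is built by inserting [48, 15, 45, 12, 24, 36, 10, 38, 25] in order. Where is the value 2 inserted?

Starting tree (level order): [48, 15, None, 12, 45, 10, None, 24, None, None, None, None, 36, 25, 38]
Insertion path: 48 -> 15 -> 12 -> 10
Result: insert 2 as left child of 10
Final tree (level order): [48, 15, None, 12, 45, 10, None, 24, None, 2, None, None, 36, None, None, 25, 38]


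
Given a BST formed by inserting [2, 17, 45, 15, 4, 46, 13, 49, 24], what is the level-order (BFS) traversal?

Tree insertion order: [2, 17, 45, 15, 4, 46, 13, 49, 24]
Tree (level-order array): [2, None, 17, 15, 45, 4, None, 24, 46, None, 13, None, None, None, 49]
BFS from the root, enqueuing left then right child of each popped node:
  queue [2] -> pop 2, enqueue [17], visited so far: [2]
  queue [17] -> pop 17, enqueue [15, 45], visited so far: [2, 17]
  queue [15, 45] -> pop 15, enqueue [4], visited so far: [2, 17, 15]
  queue [45, 4] -> pop 45, enqueue [24, 46], visited so far: [2, 17, 15, 45]
  queue [4, 24, 46] -> pop 4, enqueue [13], visited so far: [2, 17, 15, 45, 4]
  queue [24, 46, 13] -> pop 24, enqueue [none], visited so far: [2, 17, 15, 45, 4, 24]
  queue [46, 13] -> pop 46, enqueue [49], visited so far: [2, 17, 15, 45, 4, 24, 46]
  queue [13, 49] -> pop 13, enqueue [none], visited so far: [2, 17, 15, 45, 4, 24, 46, 13]
  queue [49] -> pop 49, enqueue [none], visited so far: [2, 17, 15, 45, 4, 24, 46, 13, 49]
Result: [2, 17, 15, 45, 4, 24, 46, 13, 49]


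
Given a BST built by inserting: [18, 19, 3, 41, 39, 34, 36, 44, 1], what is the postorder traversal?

Tree insertion order: [18, 19, 3, 41, 39, 34, 36, 44, 1]
Tree (level-order array): [18, 3, 19, 1, None, None, 41, None, None, 39, 44, 34, None, None, None, None, 36]
Postorder traversal: [1, 3, 36, 34, 39, 44, 41, 19, 18]


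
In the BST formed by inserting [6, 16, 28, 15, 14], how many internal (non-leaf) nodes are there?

Tree built from: [6, 16, 28, 15, 14]
Tree (level-order array): [6, None, 16, 15, 28, 14]
Rule: An internal node has at least one child.
Per-node child counts:
  node 6: 1 child(ren)
  node 16: 2 child(ren)
  node 15: 1 child(ren)
  node 14: 0 child(ren)
  node 28: 0 child(ren)
Matching nodes: [6, 16, 15]
Count of internal (non-leaf) nodes: 3


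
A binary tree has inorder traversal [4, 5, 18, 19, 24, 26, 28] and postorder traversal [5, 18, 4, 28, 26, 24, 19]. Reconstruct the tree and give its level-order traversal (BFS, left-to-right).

Inorder:   [4, 5, 18, 19, 24, 26, 28]
Postorder: [5, 18, 4, 28, 26, 24, 19]
Algorithm: postorder visits root last, so walk postorder right-to-left;
each value is the root of the current inorder slice — split it at that
value, recurse on the right subtree first, then the left.
Recursive splits:
  root=19; inorder splits into left=[4, 5, 18], right=[24, 26, 28]
  root=24; inorder splits into left=[], right=[26, 28]
  root=26; inorder splits into left=[], right=[28]
  root=28; inorder splits into left=[], right=[]
  root=4; inorder splits into left=[], right=[5, 18]
  root=18; inorder splits into left=[5], right=[]
  root=5; inorder splits into left=[], right=[]
Reconstructed level-order: [19, 4, 24, 18, 26, 5, 28]


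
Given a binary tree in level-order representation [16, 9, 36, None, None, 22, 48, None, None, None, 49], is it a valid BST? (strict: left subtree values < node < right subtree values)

Level-order array: [16, 9, 36, None, None, 22, 48, None, None, None, 49]
Validate using subtree bounds (lo, hi): at each node, require lo < value < hi,
then recurse left with hi=value and right with lo=value.
Preorder trace (stopping at first violation):
  at node 16 with bounds (-inf, +inf): OK
  at node 9 with bounds (-inf, 16): OK
  at node 36 with bounds (16, +inf): OK
  at node 22 with bounds (16, 36): OK
  at node 48 with bounds (36, +inf): OK
  at node 49 with bounds (48, +inf): OK
No violation found at any node.
Result: Valid BST


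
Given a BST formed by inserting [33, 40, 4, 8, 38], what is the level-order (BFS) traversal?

Tree insertion order: [33, 40, 4, 8, 38]
Tree (level-order array): [33, 4, 40, None, 8, 38]
BFS from the root, enqueuing left then right child of each popped node:
  queue [33] -> pop 33, enqueue [4, 40], visited so far: [33]
  queue [4, 40] -> pop 4, enqueue [8], visited so far: [33, 4]
  queue [40, 8] -> pop 40, enqueue [38], visited so far: [33, 4, 40]
  queue [8, 38] -> pop 8, enqueue [none], visited so far: [33, 4, 40, 8]
  queue [38] -> pop 38, enqueue [none], visited so far: [33, 4, 40, 8, 38]
Result: [33, 4, 40, 8, 38]


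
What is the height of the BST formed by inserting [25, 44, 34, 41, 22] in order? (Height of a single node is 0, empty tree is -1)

Insertion order: [25, 44, 34, 41, 22]
Tree (level-order array): [25, 22, 44, None, None, 34, None, None, 41]
Compute height bottom-up (empty subtree = -1):
  height(22) = 1 + max(-1, -1) = 0
  height(41) = 1 + max(-1, -1) = 0
  height(34) = 1 + max(-1, 0) = 1
  height(44) = 1 + max(1, -1) = 2
  height(25) = 1 + max(0, 2) = 3
Height = 3


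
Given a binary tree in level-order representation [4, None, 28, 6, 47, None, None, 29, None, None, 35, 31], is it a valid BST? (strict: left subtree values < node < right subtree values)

Level-order array: [4, None, 28, 6, 47, None, None, 29, None, None, 35, 31]
Validate using subtree bounds (lo, hi): at each node, require lo < value < hi,
then recurse left with hi=value and right with lo=value.
Preorder trace (stopping at first violation):
  at node 4 with bounds (-inf, +inf): OK
  at node 28 with bounds (4, +inf): OK
  at node 6 with bounds (4, 28): OK
  at node 47 with bounds (28, +inf): OK
  at node 29 with bounds (28, 47): OK
  at node 35 with bounds (29, 47): OK
  at node 31 with bounds (29, 35): OK
No violation found at any node.
Result: Valid BST


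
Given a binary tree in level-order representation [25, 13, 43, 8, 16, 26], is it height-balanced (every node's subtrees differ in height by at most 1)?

Tree (level-order array): [25, 13, 43, 8, 16, 26]
Definition: a tree is height-balanced if, at every node, |h(left) - h(right)| <= 1 (empty subtree has height -1).
Bottom-up per-node check:
  node 8: h_left=-1, h_right=-1, diff=0 [OK], height=0
  node 16: h_left=-1, h_right=-1, diff=0 [OK], height=0
  node 13: h_left=0, h_right=0, diff=0 [OK], height=1
  node 26: h_left=-1, h_right=-1, diff=0 [OK], height=0
  node 43: h_left=0, h_right=-1, diff=1 [OK], height=1
  node 25: h_left=1, h_right=1, diff=0 [OK], height=2
All nodes satisfy the balance condition.
Result: Balanced


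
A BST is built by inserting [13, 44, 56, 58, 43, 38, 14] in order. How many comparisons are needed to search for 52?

Search path for 52: 13 -> 44 -> 56
Found: False
Comparisons: 3


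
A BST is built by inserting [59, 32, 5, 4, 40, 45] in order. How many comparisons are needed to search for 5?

Search path for 5: 59 -> 32 -> 5
Found: True
Comparisons: 3


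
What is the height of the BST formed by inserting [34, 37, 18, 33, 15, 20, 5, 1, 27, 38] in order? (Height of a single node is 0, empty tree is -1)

Insertion order: [34, 37, 18, 33, 15, 20, 5, 1, 27, 38]
Tree (level-order array): [34, 18, 37, 15, 33, None, 38, 5, None, 20, None, None, None, 1, None, None, 27]
Compute height bottom-up (empty subtree = -1):
  height(1) = 1 + max(-1, -1) = 0
  height(5) = 1 + max(0, -1) = 1
  height(15) = 1 + max(1, -1) = 2
  height(27) = 1 + max(-1, -1) = 0
  height(20) = 1 + max(-1, 0) = 1
  height(33) = 1 + max(1, -1) = 2
  height(18) = 1 + max(2, 2) = 3
  height(38) = 1 + max(-1, -1) = 0
  height(37) = 1 + max(-1, 0) = 1
  height(34) = 1 + max(3, 1) = 4
Height = 4


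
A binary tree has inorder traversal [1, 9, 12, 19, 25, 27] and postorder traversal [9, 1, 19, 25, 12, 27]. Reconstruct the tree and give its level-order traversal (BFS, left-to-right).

Inorder:   [1, 9, 12, 19, 25, 27]
Postorder: [9, 1, 19, 25, 12, 27]
Algorithm: postorder visits root last, so walk postorder right-to-left;
each value is the root of the current inorder slice — split it at that
value, recurse on the right subtree first, then the left.
Recursive splits:
  root=27; inorder splits into left=[1, 9, 12, 19, 25], right=[]
  root=12; inorder splits into left=[1, 9], right=[19, 25]
  root=25; inorder splits into left=[19], right=[]
  root=19; inorder splits into left=[], right=[]
  root=1; inorder splits into left=[], right=[9]
  root=9; inorder splits into left=[], right=[]
Reconstructed level-order: [27, 12, 1, 25, 9, 19]


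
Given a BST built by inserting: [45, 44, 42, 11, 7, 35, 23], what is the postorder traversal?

Tree insertion order: [45, 44, 42, 11, 7, 35, 23]
Tree (level-order array): [45, 44, None, 42, None, 11, None, 7, 35, None, None, 23]
Postorder traversal: [7, 23, 35, 11, 42, 44, 45]


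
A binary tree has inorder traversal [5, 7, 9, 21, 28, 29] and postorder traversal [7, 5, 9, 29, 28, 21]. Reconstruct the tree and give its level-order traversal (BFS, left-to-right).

Inorder:   [5, 7, 9, 21, 28, 29]
Postorder: [7, 5, 9, 29, 28, 21]
Algorithm: postorder visits root last, so walk postorder right-to-left;
each value is the root of the current inorder slice — split it at that
value, recurse on the right subtree first, then the left.
Recursive splits:
  root=21; inorder splits into left=[5, 7, 9], right=[28, 29]
  root=28; inorder splits into left=[], right=[29]
  root=29; inorder splits into left=[], right=[]
  root=9; inorder splits into left=[5, 7], right=[]
  root=5; inorder splits into left=[], right=[7]
  root=7; inorder splits into left=[], right=[]
Reconstructed level-order: [21, 9, 28, 5, 29, 7]


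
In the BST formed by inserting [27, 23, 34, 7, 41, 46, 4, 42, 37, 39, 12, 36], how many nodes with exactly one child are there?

Tree built from: [27, 23, 34, 7, 41, 46, 4, 42, 37, 39, 12, 36]
Tree (level-order array): [27, 23, 34, 7, None, None, 41, 4, 12, 37, 46, None, None, None, None, 36, 39, 42]
Rule: These are nodes with exactly 1 non-null child.
Per-node child counts:
  node 27: 2 child(ren)
  node 23: 1 child(ren)
  node 7: 2 child(ren)
  node 4: 0 child(ren)
  node 12: 0 child(ren)
  node 34: 1 child(ren)
  node 41: 2 child(ren)
  node 37: 2 child(ren)
  node 36: 0 child(ren)
  node 39: 0 child(ren)
  node 46: 1 child(ren)
  node 42: 0 child(ren)
Matching nodes: [23, 34, 46]
Count of nodes with exactly one child: 3


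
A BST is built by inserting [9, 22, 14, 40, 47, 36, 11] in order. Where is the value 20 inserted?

Starting tree (level order): [9, None, 22, 14, 40, 11, None, 36, 47]
Insertion path: 9 -> 22 -> 14
Result: insert 20 as right child of 14
Final tree (level order): [9, None, 22, 14, 40, 11, 20, 36, 47]


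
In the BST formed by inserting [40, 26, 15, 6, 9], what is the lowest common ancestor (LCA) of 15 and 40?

Tree insertion order: [40, 26, 15, 6, 9]
Tree (level-order array): [40, 26, None, 15, None, 6, None, None, 9]
In a BST, the LCA of p=15, q=40 is the first node v on the
root-to-leaf path with p <= v <= q (go left if both < v, right if both > v).
Walk from root:
  at 40: 15 <= 40 <= 40, this is the LCA
LCA = 40


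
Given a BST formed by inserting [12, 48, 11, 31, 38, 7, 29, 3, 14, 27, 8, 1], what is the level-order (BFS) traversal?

Tree insertion order: [12, 48, 11, 31, 38, 7, 29, 3, 14, 27, 8, 1]
Tree (level-order array): [12, 11, 48, 7, None, 31, None, 3, 8, 29, 38, 1, None, None, None, 14, None, None, None, None, None, None, 27]
BFS from the root, enqueuing left then right child of each popped node:
  queue [12] -> pop 12, enqueue [11, 48], visited so far: [12]
  queue [11, 48] -> pop 11, enqueue [7], visited so far: [12, 11]
  queue [48, 7] -> pop 48, enqueue [31], visited so far: [12, 11, 48]
  queue [7, 31] -> pop 7, enqueue [3, 8], visited so far: [12, 11, 48, 7]
  queue [31, 3, 8] -> pop 31, enqueue [29, 38], visited so far: [12, 11, 48, 7, 31]
  queue [3, 8, 29, 38] -> pop 3, enqueue [1], visited so far: [12, 11, 48, 7, 31, 3]
  queue [8, 29, 38, 1] -> pop 8, enqueue [none], visited so far: [12, 11, 48, 7, 31, 3, 8]
  queue [29, 38, 1] -> pop 29, enqueue [14], visited so far: [12, 11, 48, 7, 31, 3, 8, 29]
  queue [38, 1, 14] -> pop 38, enqueue [none], visited so far: [12, 11, 48, 7, 31, 3, 8, 29, 38]
  queue [1, 14] -> pop 1, enqueue [none], visited so far: [12, 11, 48, 7, 31, 3, 8, 29, 38, 1]
  queue [14] -> pop 14, enqueue [27], visited so far: [12, 11, 48, 7, 31, 3, 8, 29, 38, 1, 14]
  queue [27] -> pop 27, enqueue [none], visited so far: [12, 11, 48, 7, 31, 3, 8, 29, 38, 1, 14, 27]
Result: [12, 11, 48, 7, 31, 3, 8, 29, 38, 1, 14, 27]


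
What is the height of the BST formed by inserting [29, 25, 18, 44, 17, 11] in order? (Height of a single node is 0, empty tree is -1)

Insertion order: [29, 25, 18, 44, 17, 11]
Tree (level-order array): [29, 25, 44, 18, None, None, None, 17, None, 11]
Compute height bottom-up (empty subtree = -1):
  height(11) = 1 + max(-1, -1) = 0
  height(17) = 1 + max(0, -1) = 1
  height(18) = 1 + max(1, -1) = 2
  height(25) = 1 + max(2, -1) = 3
  height(44) = 1 + max(-1, -1) = 0
  height(29) = 1 + max(3, 0) = 4
Height = 4


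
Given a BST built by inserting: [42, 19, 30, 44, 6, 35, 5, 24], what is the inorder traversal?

Tree insertion order: [42, 19, 30, 44, 6, 35, 5, 24]
Tree (level-order array): [42, 19, 44, 6, 30, None, None, 5, None, 24, 35]
Inorder traversal: [5, 6, 19, 24, 30, 35, 42, 44]


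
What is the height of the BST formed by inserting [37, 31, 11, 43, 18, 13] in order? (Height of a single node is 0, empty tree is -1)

Insertion order: [37, 31, 11, 43, 18, 13]
Tree (level-order array): [37, 31, 43, 11, None, None, None, None, 18, 13]
Compute height bottom-up (empty subtree = -1):
  height(13) = 1 + max(-1, -1) = 0
  height(18) = 1 + max(0, -1) = 1
  height(11) = 1 + max(-1, 1) = 2
  height(31) = 1 + max(2, -1) = 3
  height(43) = 1 + max(-1, -1) = 0
  height(37) = 1 + max(3, 0) = 4
Height = 4


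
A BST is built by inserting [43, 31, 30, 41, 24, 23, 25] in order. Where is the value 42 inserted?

Starting tree (level order): [43, 31, None, 30, 41, 24, None, None, None, 23, 25]
Insertion path: 43 -> 31 -> 41
Result: insert 42 as right child of 41
Final tree (level order): [43, 31, None, 30, 41, 24, None, None, 42, 23, 25]


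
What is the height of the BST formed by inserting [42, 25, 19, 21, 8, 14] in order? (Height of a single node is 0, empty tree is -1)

Insertion order: [42, 25, 19, 21, 8, 14]
Tree (level-order array): [42, 25, None, 19, None, 8, 21, None, 14]
Compute height bottom-up (empty subtree = -1):
  height(14) = 1 + max(-1, -1) = 0
  height(8) = 1 + max(-1, 0) = 1
  height(21) = 1 + max(-1, -1) = 0
  height(19) = 1 + max(1, 0) = 2
  height(25) = 1 + max(2, -1) = 3
  height(42) = 1 + max(3, -1) = 4
Height = 4


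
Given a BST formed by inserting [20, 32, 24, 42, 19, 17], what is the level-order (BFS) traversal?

Tree insertion order: [20, 32, 24, 42, 19, 17]
Tree (level-order array): [20, 19, 32, 17, None, 24, 42]
BFS from the root, enqueuing left then right child of each popped node:
  queue [20] -> pop 20, enqueue [19, 32], visited so far: [20]
  queue [19, 32] -> pop 19, enqueue [17], visited so far: [20, 19]
  queue [32, 17] -> pop 32, enqueue [24, 42], visited so far: [20, 19, 32]
  queue [17, 24, 42] -> pop 17, enqueue [none], visited so far: [20, 19, 32, 17]
  queue [24, 42] -> pop 24, enqueue [none], visited so far: [20, 19, 32, 17, 24]
  queue [42] -> pop 42, enqueue [none], visited so far: [20, 19, 32, 17, 24, 42]
Result: [20, 19, 32, 17, 24, 42]


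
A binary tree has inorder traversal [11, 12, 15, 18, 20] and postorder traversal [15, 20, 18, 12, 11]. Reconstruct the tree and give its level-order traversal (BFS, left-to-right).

Inorder:   [11, 12, 15, 18, 20]
Postorder: [15, 20, 18, 12, 11]
Algorithm: postorder visits root last, so walk postorder right-to-left;
each value is the root of the current inorder slice — split it at that
value, recurse on the right subtree first, then the left.
Recursive splits:
  root=11; inorder splits into left=[], right=[12, 15, 18, 20]
  root=12; inorder splits into left=[], right=[15, 18, 20]
  root=18; inorder splits into left=[15], right=[20]
  root=20; inorder splits into left=[], right=[]
  root=15; inorder splits into left=[], right=[]
Reconstructed level-order: [11, 12, 18, 15, 20]


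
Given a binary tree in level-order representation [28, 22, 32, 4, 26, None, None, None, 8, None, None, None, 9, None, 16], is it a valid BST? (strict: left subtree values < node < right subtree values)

Level-order array: [28, 22, 32, 4, 26, None, None, None, 8, None, None, None, 9, None, 16]
Validate using subtree bounds (lo, hi): at each node, require lo < value < hi,
then recurse left with hi=value and right with lo=value.
Preorder trace (stopping at first violation):
  at node 28 with bounds (-inf, +inf): OK
  at node 22 with bounds (-inf, 28): OK
  at node 4 with bounds (-inf, 22): OK
  at node 8 with bounds (4, 22): OK
  at node 9 with bounds (8, 22): OK
  at node 16 with bounds (9, 22): OK
  at node 26 with bounds (22, 28): OK
  at node 32 with bounds (28, +inf): OK
No violation found at any node.
Result: Valid BST


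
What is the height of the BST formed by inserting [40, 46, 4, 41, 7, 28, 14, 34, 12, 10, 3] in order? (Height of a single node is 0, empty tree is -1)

Insertion order: [40, 46, 4, 41, 7, 28, 14, 34, 12, 10, 3]
Tree (level-order array): [40, 4, 46, 3, 7, 41, None, None, None, None, 28, None, None, 14, 34, 12, None, None, None, 10]
Compute height bottom-up (empty subtree = -1):
  height(3) = 1 + max(-1, -1) = 0
  height(10) = 1 + max(-1, -1) = 0
  height(12) = 1 + max(0, -1) = 1
  height(14) = 1 + max(1, -1) = 2
  height(34) = 1 + max(-1, -1) = 0
  height(28) = 1 + max(2, 0) = 3
  height(7) = 1 + max(-1, 3) = 4
  height(4) = 1 + max(0, 4) = 5
  height(41) = 1 + max(-1, -1) = 0
  height(46) = 1 + max(0, -1) = 1
  height(40) = 1 + max(5, 1) = 6
Height = 6


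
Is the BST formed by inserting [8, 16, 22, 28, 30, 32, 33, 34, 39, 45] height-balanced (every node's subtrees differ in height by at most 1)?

Tree (level-order array): [8, None, 16, None, 22, None, 28, None, 30, None, 32, None, 33, None, 34, None, 39, None, 45]
Definition: a tree is height-balanced if, at every node, |h(left) - h(right)| <= 1 (empty subtree has height -1).
Bottom-up per-node check:
  node 45: h_left=-1, h_right=-1, diff=0 [OK], height=0
  node 39: h_left=-1, h_right=0, diff=1 [OK], height=1
  node 34: h_left=-1, h_right=1, diff=2 [FAIL (|-1-1|=2 > 1)], height=2
  node 33: h_left=-1, h_right=2, diff=3 [FAIL (|-1-2|=3 > 1)], height=3
  node 32: h_left=-1, h_right=3, diff=4 [FAIL (|-1-3|=4 > 1)], height=4
  node 30: h_left=-1, h_right=4, diff=5 [FAIL (|-1-4|=5 > 1)], height=5
  node 28: h_left=-1, h_right=5, diff=6 [FAIL (|-1-5|=6 > 1)], height=6
  node 22: h_left=-1, h_right=6, diff=7 [FAIL (|-1-6|=7 > 1)], height=7
  node 16: h_left=-1, h_right=7, diff=8 [FAIL (|-1-7|=8 > 1)], height=8
  node 8: h_left=-1, h_right=8, diff=9 [FAIL (|-1-8|=9 > 1)], height=9
Node 34 violates the condition: |-1 - 1| = 2 > 1.
Result: Not balanced


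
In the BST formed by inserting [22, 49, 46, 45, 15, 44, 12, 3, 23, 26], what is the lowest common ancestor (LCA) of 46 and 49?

Tree insertion order: [22, 49, 46, 45, 15, 44, 12, 3, 23, 26]
Tree (level-order array): [22, 15, 49, 12, None, 46, None, 3, None, 45, None, None, None, 44, None, 23, None, None, 26]
In a BST, the LCA of p=46, q=49 is the first node v on the
root-to-leaf path with p <= v <= q (go left if both < v, right if both > v).
Walk from root:
  at 22: both 46 and 49 > 22, go right
  at 49: 46 <= 49 <= 49, this is the LCA
LCA = 49


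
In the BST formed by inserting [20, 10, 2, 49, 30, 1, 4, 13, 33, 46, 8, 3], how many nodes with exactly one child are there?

Tree built from: [20, 10, 2, 49, 30, 1, 4, 13, 33, 46, 8, 3]
Tree (level-order array): [20, 10, 49, 2, 13, 30, None, 1, 4, None, None, None, 33, None, None, 3, 8, None, 46]
Rule: These are nodes with exactly 1 non-null child.
Per-node child counts:
  node 20: 2 child(ren)
  node 10: 2 child(ren)
  node 2: 2 child(ren)
  node 1: 0 child(ren)
  node 4: 2 child(ren)
  node 3: 0 child(ren)
  node 8: 0 child(ren)
  node 13: 0 child(ren)
  node 49: 1 child(ren)
  node 30: 1 child(ren)
  node 33: 1 child(ren)
  node 46: 0 child(ren)
Matching nodes: [49, 30, 33]
Count of nodes with exactly one child: 3


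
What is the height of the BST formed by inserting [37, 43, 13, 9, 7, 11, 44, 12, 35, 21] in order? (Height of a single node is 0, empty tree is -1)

Insertion order: [37, 43, 13, 9, 7, 11, 44, 12, 35, 21]
Tree (level-order array): [37, 13, 43, 9, 35, None, 44, 7, 11, 21, None, None, None, None, None, None, 12]
Compute height bottom-up (empty subtree = -1):
  height(7) = 1 + max(-1, -1) = 0
  height(12) = 1 + max(-1, -1) = 0
  height(11) = 1 + max(-1, 0) = 1
  height(9) = 1 + max(0, 1) = 2
  height(21) = 1 + max(-1, -1) = 0
  height(35) = 1 + max(0, -1) = 1
  height(13) = 1 + max(2, 1) = 3
  height(44) = 1 + max(-1, -1) = 0
  height(43) = 1 + max(-1, 0) = 1
  height(37) = 1 + max(3, 1) = 4
Height = 4


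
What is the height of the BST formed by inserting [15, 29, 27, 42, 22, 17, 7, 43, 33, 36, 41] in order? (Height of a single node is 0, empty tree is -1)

Insertion order: [15, 29, 27, 42, 22, 17, 7, 43, 33, 36, 41]
Tree (level-order array): [15, 7, 29, None, None, 27, 42, 22, None, 33, 43, 17, None, None, 36, None, None, None, None, None, 41]
Compute height bottom-up (empty subtree = -1):
  height(7) = 1 + max(-1, -1) = 0
  height(17) = 1 + max(-1, -1) = 0
  height(22) = 1 + max(0, -1) = 1
  height(27) = 1 + max(1, -1) = 2
  height(41) = 1 + max(-1, -1) = 0
  height(36) = 1 + max(-1, 0) = 1
  height(33) = 1 + max(-1, 1) = 2
  height(43) = 1 + max(-1, -1) = 0
  height(42) = 1 + max(2, 0) = 3
  height(29) = 1 + max(2, 3) = 4
  height(15) = 1 + max(0, 4) = 5
Height = 5


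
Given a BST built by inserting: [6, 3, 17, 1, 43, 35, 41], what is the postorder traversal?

Tree insertion order: [6, 3, 17, 1, 43, 35, 41]
Tree (level-order array): [6, 3, 17, 1, None, None, 43, None, None, 35, None, None, 41]
Postorder traversal: [1, 3, 41, 35, 43, 17, 6]


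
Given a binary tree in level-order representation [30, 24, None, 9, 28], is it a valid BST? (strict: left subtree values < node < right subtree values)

Level-order array: [30, 24, None, 9, 28]
Validate using subtree bounds (lo, hi): at each node, require lo < value < hi,
then recurse left with hi=value and right with lo=value.
Preorder trace (stopping at first violation):
  at node 30 with bounds (-inf, +inf): OK
  at node 24 with bounds (-inf, 30): OK
  at node 9 with bounds (-inf, 24): OK
  at node 28 with bounds (24, 30): OK
No violation found at any node.
Result: Valid BST


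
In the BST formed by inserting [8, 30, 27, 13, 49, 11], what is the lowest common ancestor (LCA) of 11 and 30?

Tree insertion order: [8, 30, 27, 13, 49, 11]
Tree (level-order array): [8, None, 30, 27, 49, 13, None, None, None, 11]
In a BST, the LCA of p=11, q=30 is the first node v on the
root-to-leaf path with p <= v <= q (go left if both < v, right if both > v).
Walk from root:
  at 8: both 11 and 30 > 8, go right
  at 30: 11 <= 30 <= 30, this is the LCA
LCA = 30


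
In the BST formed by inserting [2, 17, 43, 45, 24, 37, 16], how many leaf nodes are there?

Tree built from: [2, 17, 43, 45, 24, 37, 16]
Tree (level-order array): [2, None, 17, 16, 43, None, None, 24, 45, None, 37]
Rule: A leaf has 0 children.
Per-node child counts:
  node 2: 1 child(ren)
  node 17: 2 child(ren)
  node 16: 0 child(ren)
  node 43: 2 child(ren)
  node 24: 1 child(ren)
  node 37: 0 child(ren)
  node 45: 0 child(ren)
Matching nodes: [16, 37, 45]
Count of leaf nodes: 3


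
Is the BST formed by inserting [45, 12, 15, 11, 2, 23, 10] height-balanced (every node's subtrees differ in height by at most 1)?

Tree (level-order array): [45, 12, None, 11, 15, 2, None, None, 23, None, 10]
Definition: a tree is height-balanced if, at every node, |h(left) - h(right)| <= 1 (empty subtree has height -1).
Bottom-up per-node check:
  node 10: h_left=-1, h_right=-1, diff=0 [OK], height=0
  node 2: h_left=-1, h_right=0, diff=1 [OK], height=1
  node 11: h_left=1, h_right=-1, diff=2 [FAIL (|1--1|=2 > 1)], height=2
  node 23: h_left=-1, h_right=-1, diff=0 [OK], height=0
  node 15: h_left=-1, h_right=0, diff=1 [OK], height=1
  node 12: h_left=2, h_right=1, diff=1 [OK], height=3
  node 45: h_left=3, h_right=-1, diff=4 [FAIL (|3--1|=4 > 1)], height=4
Node 11 violates the condition: |1 - -1| = 2 > 1.
Result: Not balanced
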